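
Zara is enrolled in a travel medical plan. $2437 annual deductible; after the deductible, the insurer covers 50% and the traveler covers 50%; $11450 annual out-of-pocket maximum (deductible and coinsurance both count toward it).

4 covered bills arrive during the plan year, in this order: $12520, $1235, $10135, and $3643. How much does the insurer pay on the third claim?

Bill 1, $12520: $2437 to deductible, leaving $10083; 50% of $10083 = $5041.50. Cost to traveler: $7478.50. OOP to date $7478.50. Plan pays $12520 − $7478.50 = $5041.50.
Bill 2, $1235: 50% coinsurance on $1235 = $617.50. Cost to traveler: $617.50. OOP to date $8096. Plan pays $1235 − $617.50 = $617.50.
Bill 3, $10135: 50% coinsurance on $10135 = $5067.50. Adding that to $8096 gives $13163.50, past the $11450 cap; traveler pays only $11450 − $8096 = $3354. Insurer: $10135 − $3354 = $6781.

$6781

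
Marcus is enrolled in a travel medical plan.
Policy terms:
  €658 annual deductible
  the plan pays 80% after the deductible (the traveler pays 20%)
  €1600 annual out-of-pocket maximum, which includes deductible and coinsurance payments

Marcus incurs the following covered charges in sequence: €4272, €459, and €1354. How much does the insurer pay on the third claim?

€1226.60

Claim 1 — €4272: deductible takes €658, €3614 remains; 20% of €3614 = €722.80. Traveler owes €1380.80 (running OOP €1380.80). Plan pays €4272 − €1380.80 = €2891.20.
Claim 2 — €459: 20% coinsurance on €459 = €91.80. Traveler pays €91.80; OOP now €1472.60. Insurer: €459 − €91.80 = €367.20.
Claim 3 — €1354: deductible already satisfied, so traveler's share is 20% × €1354 = €270.80. OOP would hit €1743.40 > €1600, so the cap limits the traveler to €1600 − €1472.60 = €127.40. Insurer: €1354 − €127.40 = €1226.60.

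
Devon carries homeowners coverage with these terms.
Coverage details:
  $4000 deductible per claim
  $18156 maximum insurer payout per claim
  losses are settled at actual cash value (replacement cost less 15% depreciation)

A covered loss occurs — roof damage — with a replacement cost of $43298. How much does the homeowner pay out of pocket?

$25142

At 15% depreciation, ACV = $43298 − $6494.70 = $36803.30.
Less the $4000 deductible: $36803.30 − $4000 = $32803.30.
Since $32803.30 > $18156, the payout is capped at $18156.
Out of pocket: $43298 − $18156 = $25142.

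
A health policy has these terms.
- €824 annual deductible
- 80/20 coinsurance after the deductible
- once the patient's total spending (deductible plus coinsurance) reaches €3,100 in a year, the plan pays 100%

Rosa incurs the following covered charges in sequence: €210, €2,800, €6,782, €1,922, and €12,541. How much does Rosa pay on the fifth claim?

Claim 1 (€210): fully absorbed by the deductible. Patient pays €210; OOP now €210.
Claim 2 (€2,800): €614 to deductible, leaving €2,186; 20% of €2,186 = €437.20. Patient owes €1,051.20 (running OOP €1,261.20).
Claim 3 (€6,782): 20% coinsurance on €6,782 = €1,356.40. Patient pays €1,356.40; OOP now €2,617.60.
Claim 4 (€1,922): deductible met; 20% of €1,922 = €384.40. Patient pays €384.40; OOP now €3,002.
Claim 5 (€12,541): 20% coinsurance on €12,541 = €2,508.20. That would push OOP to €5,510.20, over the €3,100 cap, so patient pays €3,100 − €3,002 = €98.

€98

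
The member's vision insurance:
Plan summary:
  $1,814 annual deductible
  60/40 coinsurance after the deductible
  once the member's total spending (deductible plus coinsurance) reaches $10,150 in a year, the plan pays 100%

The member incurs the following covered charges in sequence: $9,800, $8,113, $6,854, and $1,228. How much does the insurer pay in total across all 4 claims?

Bill 1, $9,800: $1,814 to deductible, leaving $7,986; coinsurance $7,986 × 40% = $3,194.40. Member owes $5,008.40 (running OOP $5,008.40). Plan pays $9,800 − $5,008.40 = $4,791.60.
Bill 2, $8,113: deductible already satisfied, so member's share is 40% × $8,113 = $3,245.20. Member pays $3,245.20; OOP now $8,253.60. Insurer: $8,113 − $3,245.20 = $4,867.80.
Bill 3, $6,854: deductible met; 40% of $6,854 = $2,741.60. That would push OOP to $10,995.20, over the $10,150 cap, so member pays $10,150 − $8,253.60 = $1,896.40. Insurer: $6,854 − $1,896.40 = $4,957.60.
Bill 4, $1,228: 40% coinsurance on $1,228 = $491.20. OOP would hit $10,641.20 > $10,150, so the cap limits the member to $10,150 − $10,150 = $0. Plan pays $1,228 − $0 = $1,228.
Insurer total: $4,791.60 + $4,867.80 + $4,957.60 + $1,228 = $15,845.

$15,845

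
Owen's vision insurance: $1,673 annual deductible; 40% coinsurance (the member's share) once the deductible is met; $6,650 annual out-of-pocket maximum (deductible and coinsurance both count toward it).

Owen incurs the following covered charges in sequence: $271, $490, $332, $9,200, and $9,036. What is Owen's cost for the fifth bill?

$1,529

Claim 1 ($271): all of it applies to the deductible. Member owes $271 (running OOP $271).
Claim 2 ($490): entire amount goes to the deductible. Cost to member: $490. OOP to date $761.
Claim 3 ($332): fully absorbed by the deductible. Cost to member: $332. OOP to date $1,093.
Claim 4 ($9,200): $580 to deductible, leaving $8,620; coinsurance $8,620 × 40% = $3,448. Member pays $4,028; OOP now $5,121.
Claim 5 ($9,036): 40% coinsurance on $9,036 = $3,614.40. OOP would hit $8,735.40 > $6,650, so the cap limits the member to $6,650 − $5,121 = $1,529.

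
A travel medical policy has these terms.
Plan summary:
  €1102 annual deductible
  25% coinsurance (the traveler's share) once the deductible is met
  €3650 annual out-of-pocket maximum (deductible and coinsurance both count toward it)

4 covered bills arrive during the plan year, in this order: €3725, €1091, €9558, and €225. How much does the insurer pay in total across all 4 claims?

€10949

#1 (€3725): deductible takes €1102, €2623 remains; traveler's 25% is €655.75. Traveler pays €1757.75; OOP now €1757.75. Insurer: €3725 − €1757.75 = €1967.25.
#2 (€1091): 25% coinsurance on €1091 = €272.75. Traveler owes €272.75 (running OOP €2030.50). Insurer: €1091 − €272.75 = €818.25.
#3 (€9558): 25% coinsurance on €9558 = €2389.50. OOP would hit €4420 > €3650, so the cap limits the traveler to €3650 − €2030.50 = €1619.50. Insurer: €9558 − €1619.50 = €7938.50.
#4 (€225): deductible met; 25% of €225 = €56.25. OOP would hit €3706.25 > €3650, so the cap limits the traveler to €3650 − €3650 = €0. Plan pays €225 − €0 = €225.
Insurer total = bills − traveler's total = €14599 − €3650 = €10949.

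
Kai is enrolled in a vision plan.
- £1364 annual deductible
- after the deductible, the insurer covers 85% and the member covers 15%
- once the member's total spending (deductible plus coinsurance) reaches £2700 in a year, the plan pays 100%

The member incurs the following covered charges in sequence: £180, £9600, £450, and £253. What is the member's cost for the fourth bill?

Bill 1, £180: fully absorbed by the deductible. Cost to member: £180. OOP to date £180.
Bill 2, £9600: £1184 finishes the deductible; £8416 goes to coinsurance; coinsurance £8416 × 15% = £1262.40. Member pays £2446.40; OOP now £2626.40.
Bill 3, £450: 15% coinsurance on £450 = £67.50. Member pays £67.50; OOP now £2693.90.
Bill 4, £253: 15% coinsurance on £253 = £37.95. That would push OOP to £2731.85, over the £2700 cap, so member pays £2700 − £2693.90 = £6.10.

£6.10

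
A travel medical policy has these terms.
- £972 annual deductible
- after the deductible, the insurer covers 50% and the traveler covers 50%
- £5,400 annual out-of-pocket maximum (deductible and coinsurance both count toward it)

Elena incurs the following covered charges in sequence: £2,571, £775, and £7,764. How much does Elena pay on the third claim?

Claim 1 (£2,571): £972 finishes the deductible; £1,599 goes to coinsurance; 50% of £1,599 = £799.50. Traveler owes £1,771.50 (running OOP £1,771.50).
Claim 2 (£775): 50% coinsurance on £775 = £387.50. Cost to traveler: £387.50. OOP to date £2,159.
Claim 3 (£7,764): deductible met; 50% of £7,764 = £3,882. OOP would hit £6,041 > £5,400, so the cap limits the traveler to £5,400 − £2,159 = £3,241.

£3,241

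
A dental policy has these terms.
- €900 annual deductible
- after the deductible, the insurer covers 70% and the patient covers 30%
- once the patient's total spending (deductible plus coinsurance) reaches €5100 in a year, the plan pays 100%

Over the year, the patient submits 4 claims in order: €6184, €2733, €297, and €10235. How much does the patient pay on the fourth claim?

€1705.80

#1 (€6184): €900 to deductible, leaving €5284; 30% of €5284 = €1585.20. Cost to patient: €2485.20. OOP to date €2485.20.
#2 (€2733): 30% coinsurance on €2733 = €819.90. Cost to patient: €819.90. OOP to date €3305.10.
#3 (€297): deductible already satisfied, so patient's share is 30% × €297 = €89.10. Patient owes €89.10 (running OOP €3394.20).
#4 (€10235): 30% coinsurance on €10235 = €3070.50. That would push OOP to €6464.70, over the €5100 cap, so patient pays €5100 − €3394.20 = €1705.80.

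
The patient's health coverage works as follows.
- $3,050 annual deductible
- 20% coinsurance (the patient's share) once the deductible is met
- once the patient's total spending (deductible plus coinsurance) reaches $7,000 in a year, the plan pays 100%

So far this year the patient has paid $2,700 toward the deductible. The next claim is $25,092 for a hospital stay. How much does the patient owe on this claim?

$4,300

Remaining deductible: $3,050 − $2,700 = $350.
After the $350 deductible portion, $25,092 − $350 = $24,742 is subject to coinsurance.
Coinsurance: $24,742 × 20% = $4,948.40.
That puts the patient's cost at $350 + $4,948.40 = $5,298.40 before any cap.
That would bring total out-of-pocket to $7,998.40, past the $7,000 cap. The patient is capped at $7,000 − $2,700 = $4,300 on this claim.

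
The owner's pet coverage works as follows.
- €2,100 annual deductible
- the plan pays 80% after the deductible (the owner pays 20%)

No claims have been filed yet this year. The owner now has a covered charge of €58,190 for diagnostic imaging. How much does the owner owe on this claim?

Nothing has been paid toward the €2,100 deductible, so the first €2,100 of this charge is applied there.
That leaves €58,190 − €2,100 = €56,090 for coinsurance.
20% of €56,090 = €11,218 falls to the owner.
That puts the owner's cost at €2,100 + €11,218 = €13,318.

€13,318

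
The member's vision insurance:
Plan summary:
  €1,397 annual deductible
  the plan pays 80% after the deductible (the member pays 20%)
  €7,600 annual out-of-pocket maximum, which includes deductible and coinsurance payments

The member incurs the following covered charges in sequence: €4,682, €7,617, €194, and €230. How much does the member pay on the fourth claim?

#1 (€4,682): deductible takes €1,397, €3,285 remains; member's 20% is €657. Member pays €2,054; OOP now €2,054.
#2 (€7,617): 20% coinsurance on €7,617 = €1,523.40. Member pays €1,523.40; OOP now €3,577.40.
#3 (€194): 20% coinsurance on €194 = €38.80. Cost to member: €38.80. OOP to date €3,616.20.
#4 (€230): deductible met; 20% of €230 = €46. Cost to member: €46. OOP to date €3,662.20.

€46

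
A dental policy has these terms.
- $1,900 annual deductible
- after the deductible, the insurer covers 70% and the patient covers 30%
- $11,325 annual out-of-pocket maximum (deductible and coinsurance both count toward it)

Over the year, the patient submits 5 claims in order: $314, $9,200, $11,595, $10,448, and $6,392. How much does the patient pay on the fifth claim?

$527.90

#1 ($314): fully absorbed by the deductible. Patient pays $314; OOP now $314.
#2 ($9,200): $1,586 to deductible, leaving $7,614; coinsurance $7,614 × 30% = $2,284.20. Patient pays $3,870.20; OOP now $4,184.20.
#3 ($11,595): deductible already satisfied, so patient's share is 30% × $11,595 = $3,478.50. Cost to patient: $3,478.50. OOP to date $7,662.70.
#4 ($10,448): deductible already satisfied, so patient's share is 30% × $10,448 = $3,134.40. Patient owes $3,134.40 (running OOP $10,797.10).
#5 ($6,392): deductible met; 30% of $6,392 = $1,917.60. Adding that to $10,797.10 gives $12,714.70, past the $11,325 cap; patient pays only $11,325 − $10,797.10 = $527.90.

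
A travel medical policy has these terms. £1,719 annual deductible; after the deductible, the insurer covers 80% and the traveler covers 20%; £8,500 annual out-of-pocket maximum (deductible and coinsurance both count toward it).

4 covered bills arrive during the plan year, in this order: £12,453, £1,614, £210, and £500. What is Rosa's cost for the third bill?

Bill 1, £12,453: £1,719 finishes the deductible; £10,734 goes to coinsurance; traveler's 20% is £2,146.80. Cost to traveler: £3,865.80. OOP to date £3,865.80.
Bill 2, £1,614: deductible already satisfied, so traveler's share is 20% × £1,614 = £322.80. Traveler owes £322.80 (running OOP £4,188.60).
Bill 3, £210: deductible already satisfied, so traveler's share is 20% × £210 = £42. Traveler pays £42; OOP now £4,230.60.

£42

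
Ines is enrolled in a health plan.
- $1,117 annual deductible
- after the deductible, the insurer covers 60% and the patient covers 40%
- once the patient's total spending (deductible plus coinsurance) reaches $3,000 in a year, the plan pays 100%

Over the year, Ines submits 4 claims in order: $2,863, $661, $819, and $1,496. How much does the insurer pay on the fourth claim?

$903.40

#1 ($2,863): $1,117 to deductible, leaving $1,746; 40% of $1,746 = $698.40. Patient owes $1,815.40 (running OOP $1,815.40). Plan pays $2,863 − $1,815.40 = $1,047.60.
#2 ($661): deductible already satisfied, so patient's share is 40% × $661 = $264.40. Patient pays $264.40; OOP now $2,079.80. Plan pays $661 − $264.40 = $396.60.
#3 ($819): deductible already satisfied, so patient's share is 40% × $819 = $327.60. Patient owes $327.60 (running OOP $2,407.40). Plan pays $819 − $327.60 = $491.40.
#4 ($1,496): deductible met; 40% of $1,496 = $598.40. Adding that to $2,407.40 gives $3,005.80, past the $3,000 cap; patient pays only $3,000 − $2,407.40 = $592.60. Plan pays $1,496 − $592.60 = $903.40.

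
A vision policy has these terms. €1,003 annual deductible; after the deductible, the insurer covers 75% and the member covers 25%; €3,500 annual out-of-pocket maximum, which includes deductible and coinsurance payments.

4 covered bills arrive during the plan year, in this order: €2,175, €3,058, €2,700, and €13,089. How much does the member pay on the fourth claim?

Claim 1 — €2,175: €1,003 finishes the deductible; €1,172 goes to coinsurance; 25% of €1,172 = €293. Member pays €1,296; OOP now €1,296.
Claim 2 — €3,058: deductible met; 25% of €3,058 = €764.50. Cost to member: €764.50. OOP to date €2,060.50.
Claim 3 — €2,700: deductible already satisfied, so member's share is 25% × €2,700 = €675. Member pays €675; OOP now €2,735.50.
Claim 4 — €13,089: deductible met; 25% of €13,089 = €3,272.25. That would push OOP to €6,007.75, over the €3,500 cap, so member pays €3,500 − €2,735.50 = €764.50.

€764.50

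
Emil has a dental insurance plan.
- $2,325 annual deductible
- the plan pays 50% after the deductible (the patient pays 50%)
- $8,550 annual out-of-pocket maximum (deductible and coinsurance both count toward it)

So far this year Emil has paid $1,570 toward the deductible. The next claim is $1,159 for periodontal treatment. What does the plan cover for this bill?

$202

Deductible still to meet: $2,325 − $1,570 = $755.
After the $755 deductible portion, $1,159 − $755 = $404 is subject to coinsurance.
Patient's 50% share of $404 is $202.
So the patient owes $755 + $202 = $957 before any cap.
Year-to-date out-of-pocket becomes $1,570 + $957 = $2,527, still under the $8,550 maximum, so no cap applies.
The plan picks up $1,159 − $957 = $202.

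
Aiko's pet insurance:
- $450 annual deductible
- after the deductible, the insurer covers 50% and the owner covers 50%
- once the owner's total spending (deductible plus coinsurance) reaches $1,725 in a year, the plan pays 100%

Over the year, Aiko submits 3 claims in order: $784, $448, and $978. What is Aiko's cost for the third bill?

Claim 1 ($784): deductible takes $450, $334 remains; coinsurance $334 × 50% = $167. Owner owes $617 (running OOP $617).
Claim 2 ($448): deductible met; 50% of $448 = $224. Owner pays $224; OOP now $841.
Claim 3 ($978): 50% coinsurance on $978 = $489. Cost to owner: $489. OOP to date $1,330.

$489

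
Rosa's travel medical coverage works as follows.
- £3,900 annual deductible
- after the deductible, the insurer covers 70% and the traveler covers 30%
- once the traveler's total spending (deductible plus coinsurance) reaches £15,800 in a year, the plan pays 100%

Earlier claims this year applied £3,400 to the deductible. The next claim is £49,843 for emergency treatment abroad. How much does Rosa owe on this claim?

£12,400

£3,400 of the £3,900 deductible is already met, leaving £500.
After the £500 deductible portion, £49,843 − £500 = £49,343 is subject to coinsurance.
Traveler's 30% share of £49,343 is £14,802.90.
Traveler responsibility before any cap: £500 + £14,802.90 = £15,302.90.
Year-to-date out-of-pocket would reach £3,400 + £15,302.90 = £18,702.90, above the £15,800 maximum, so the traveler pays only £15,800 − £3,400 = £12,400.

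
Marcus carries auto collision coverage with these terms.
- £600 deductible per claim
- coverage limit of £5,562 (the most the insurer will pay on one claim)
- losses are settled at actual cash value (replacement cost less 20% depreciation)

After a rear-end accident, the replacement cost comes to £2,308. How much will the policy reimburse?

Depreciate 20%: the covered value is £2,308 × 0.8 = £1,846.40.
Subtract the deductible: £1,846.40 − £600 = £1,246.40.
£1,246.40 ≤ £5,562, so the limit doesn't bind; insurer pays £1,246.40.

£1,246.40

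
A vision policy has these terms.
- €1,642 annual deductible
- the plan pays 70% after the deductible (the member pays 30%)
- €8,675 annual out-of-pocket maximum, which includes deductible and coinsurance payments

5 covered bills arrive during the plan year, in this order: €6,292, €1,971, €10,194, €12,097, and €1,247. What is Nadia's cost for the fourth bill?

€1,988.50

Bill 1, €6,292: deductible takes €1,642, €4,650 remains; 30% of €4,650 = €1,395. Cost to member: €3,037. OOP to date €3,037.
Bill 2, €1,971: deductible already satisfied, so member's share is 30% × €1,971 = €591.30. Cost to member: €591.30. OOP to date €3,628.30.
Bill 3, €10,194: deductible already satisfied, so member's share is 30% × €10,194 = €3,058.20. Member owes €3,058.20 (running OOP €6,686.50).
Bill 4, €12,097: deductible met; 30% of €12,097 = €3,629.10. That would push OOP to €10,315.60, over the €8,675 cap, so member pays €8,675 − €6,686.50 = €1,988.50.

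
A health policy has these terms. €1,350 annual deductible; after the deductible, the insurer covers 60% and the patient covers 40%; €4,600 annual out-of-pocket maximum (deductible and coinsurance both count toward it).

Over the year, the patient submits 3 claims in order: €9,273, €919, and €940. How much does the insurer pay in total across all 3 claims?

€6,532

Bill 1, €9,273: €1,350 finishes the deductible; €7,923 goes to coinsurance; patient's 40% is €3,169.20. Patient pays €4,519.20; OOP now €4,519.20. Insurer: €9,273 − €4,519.20 = €4,753.80.
Bill 2, €919: 40% coinsurance on €919 = €367.60. Adding that to €4,519.20 gives €4,886.80, past the €4,600 cap; patient pays only €4,600 − €4,519.20 = €80.80. Insurer: €919 − €80.80 = €838.20.
Bill 3, €940: 40% coinsurance on €940 = €376. Adding that to €4,600 gives €4,976, past the €4,600 cap; patient pays only €4,600 − €4,600 = €0. Plan pays €940 − €0 = €940.
Insurer total = bills − patient's total = €11,132 − €4,600 = €6,532.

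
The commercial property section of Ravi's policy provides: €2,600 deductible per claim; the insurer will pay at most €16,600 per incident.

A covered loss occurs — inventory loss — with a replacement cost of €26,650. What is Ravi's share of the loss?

Less the €2,600 deductible: €26,650 − €2,600 = €24,050.
€24,050 exceeds the €16,600 limit, so the insurer pays the limit: €16,600.
Out of pocket: €26,650 − €16,600 = €10,050.

€10,050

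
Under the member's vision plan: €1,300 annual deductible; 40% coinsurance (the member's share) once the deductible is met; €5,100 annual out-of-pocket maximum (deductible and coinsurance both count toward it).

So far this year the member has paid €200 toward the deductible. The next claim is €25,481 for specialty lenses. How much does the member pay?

Remaining deductible: €1,300 − €200 = €1,100.
The remaining €24,381 (= €25,481 − €1,100) moves to coinsurance.
40% of €24,381 = €9,752.40 falls to the member.
That puts the member's cost at €1,100 + €9,752.40 = €10,852.40 before any cap.
That would bring total out-of-pocket to €11,052.40, past the €5,100 cap. The member is capped at €5,100 − €200 = €4,900 on this claim.

€4,900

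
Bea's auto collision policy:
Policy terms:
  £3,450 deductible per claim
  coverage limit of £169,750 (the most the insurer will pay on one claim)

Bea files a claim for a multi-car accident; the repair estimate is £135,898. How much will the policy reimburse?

After the deductible, £135,898 − £3,450 = £132,448 remains.
£132,448 is within the £169,750 limit, so the insurer pays £132,448.

£132,448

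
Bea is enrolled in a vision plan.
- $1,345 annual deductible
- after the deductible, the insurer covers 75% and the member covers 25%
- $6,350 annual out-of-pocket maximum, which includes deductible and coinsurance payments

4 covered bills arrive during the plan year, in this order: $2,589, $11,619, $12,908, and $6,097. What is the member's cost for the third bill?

$1,789.25

Claim 1 ($2,589): deductible takes $1,345, $1,244 remains; member's 25% is $311. Cost to member: $1,656. OOP to date $1,656.
Claim 2 ($11,619): deductible met; 25% of $11,619 = $2,904.75. Cost to member: $2,904.75. OOP to date $4,560.75.
Claim 3 ($12,908): deductible already satisfied, so member's share is 25% × $12,908 = $3,227. That would push OOP to $7,787.75, over the $6,350 cap, so member pays $6,350 − $4,560.75 = $1,789.25.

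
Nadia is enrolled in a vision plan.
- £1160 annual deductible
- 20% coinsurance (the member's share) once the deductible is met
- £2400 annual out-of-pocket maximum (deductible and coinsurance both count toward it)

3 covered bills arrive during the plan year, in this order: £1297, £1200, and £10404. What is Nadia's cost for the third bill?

#1 (£1297): £1160 to deductible, leaving £137; 20% of £137 = £27.40. Member pays £1187.40; OOP now £1187.40.
#2 (£1200): deductible already satisfied, so member's share is 20% × £1200 = £240. Cost to member: £240. OOP to date £1427.40.
#3 (£10404): deductible met; 20% of £10404 = £2080.80. Adding that to £1427.40 gives £3508.20, past the £2400 cap; member pays only £2400 − £1427.40 = £972.60.

£972.60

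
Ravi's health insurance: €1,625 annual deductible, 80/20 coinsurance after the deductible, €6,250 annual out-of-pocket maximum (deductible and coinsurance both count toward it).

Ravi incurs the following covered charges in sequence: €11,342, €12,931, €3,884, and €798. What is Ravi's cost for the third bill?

€95.40

Claim 1 — €11,342: €1,625 to deductible, leaving €9,717; coinsurance €9,717 × 20% = €1,943.40. Cost to patient: €3,568.40. OOP to date €3,568.40.
Claim 2 — €12,931: 20% coinsurance on €12,931 = €2,586.20. Patient owes €2,586.20 (running OOP €6,154.60).
Claim 3 — €3,884: deductible already satisfied, so patient's share is 20% × €3,884 = €776.80. Adding that to €6,154.60 gives €6,931.40, past the €6,250 cap; patient pays only €6,250 − €6,154.60 = €95.40.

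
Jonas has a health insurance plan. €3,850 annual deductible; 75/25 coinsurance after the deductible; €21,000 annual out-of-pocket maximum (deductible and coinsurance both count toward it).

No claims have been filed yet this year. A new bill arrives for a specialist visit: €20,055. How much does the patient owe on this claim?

Deductible not yet touched, so the first €3,850 of the bill goes to the deductible.
That leaves €20,055 − €3,850 = €16,205 for coinsurance.
Coinsurance: €16,205 × 25% = €4,051.25.
So the patient owes €3,850 + €4,051.25 = €7,901.25 before any cap.
Total out-of-pocket so far would be €0 + €7,901.25 = €7,901.25, below the €21,000 cap — no reduction.

€7,901.25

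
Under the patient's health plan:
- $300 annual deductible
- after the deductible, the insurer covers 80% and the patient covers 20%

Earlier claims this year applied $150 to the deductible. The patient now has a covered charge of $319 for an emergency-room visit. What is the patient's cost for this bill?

Deductible still to meet: $300 − $150 = $150.
After the $150 deductible portion, $319 − $150 = $169 is subject to coinsurance.
20% of $169 = $33.80 falls to the patient.
So the patient owes $150 + $33.80 = $183.80.

$183.80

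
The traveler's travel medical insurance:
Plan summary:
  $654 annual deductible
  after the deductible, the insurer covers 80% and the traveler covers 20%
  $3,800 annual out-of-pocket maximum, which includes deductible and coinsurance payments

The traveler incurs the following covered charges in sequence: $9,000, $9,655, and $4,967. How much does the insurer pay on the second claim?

Claim 1 ($9,000): $654 to deductible, leaving $8,346; coinsurance $8,346 × 20% = $1,669.20. Cost to traveler: $2,323.20. OOP to date $2,323.20. Insurer: $9,000 − $2,323.20 = $6,676.80.
Claim 2 ($9,655): deductible met; 20% of $9,655 = $1,931. Adding that to $2,323.20 gives $4,254.20, past the $3,800 cap; traveler pays only $3,800 − $2,323.20 = $1,476.80. Plan pays $9,655 − $1,476.80 = $8,178.20.

$8,178.20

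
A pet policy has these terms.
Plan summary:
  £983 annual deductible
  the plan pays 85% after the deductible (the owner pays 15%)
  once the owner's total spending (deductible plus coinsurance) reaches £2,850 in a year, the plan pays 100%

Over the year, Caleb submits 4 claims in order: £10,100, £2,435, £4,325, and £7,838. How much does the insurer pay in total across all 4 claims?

#1 (£10,100): £983 finishes the deductible; £9,117 goes to coinsurance; owner's 15% is £1,367.55. Cost to owner: £2,350.55. OOP to date £2,350.55. Insurer: £10,100 − £2,350.55 = £7,749.45.
#2 (£2,435): deductible met; 15% of £2,435 = £365.25. Owner owes £365.25 (running OOP £2,715.80). Plan pays £2,435 − £365.25 = £2,069.75.
#3 (£4,325): 15% coinsurance on £4,325 = £648.75. Adding that to £2,715.80 gives £3,364.55, past the £2,850 cap; owner pays only £2,850 − £2,715.80 = £134.20. Insurer: £4,325 − £134.20 = £4,190.80.
#4 (£7,838): deductible met; 15% of £7,838 = £1,175.70. That would push OOP to £4,025.70, over the £2,850 cap, so owner pays £2,850 − £2,850 = £0. Plan pays £7,838 − £0 = £7,838.
Insurer total: £7,749.45 + £2,069.75 + £4,190.80 + £7,838 = £21,848.

£21,848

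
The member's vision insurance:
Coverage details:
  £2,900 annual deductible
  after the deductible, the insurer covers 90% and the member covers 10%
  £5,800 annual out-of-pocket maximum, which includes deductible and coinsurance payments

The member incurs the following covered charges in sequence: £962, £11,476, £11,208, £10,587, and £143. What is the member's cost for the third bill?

£1,120.80

Claim 1 (£962): fully absorbed by the deductible. Member pays £962; OOP now £962.
Claim 2 (£11,476): £1,938 to deductible, leaving £9,538; member's 10% is £953.80. Member pays £2,891.80; OOP now £3,853.80.
Claim 3 (£11,208): deductible met; 10% of £11,208 = £1,120.80. Cost to member: £1,120.80. OOP to date £4,974.60.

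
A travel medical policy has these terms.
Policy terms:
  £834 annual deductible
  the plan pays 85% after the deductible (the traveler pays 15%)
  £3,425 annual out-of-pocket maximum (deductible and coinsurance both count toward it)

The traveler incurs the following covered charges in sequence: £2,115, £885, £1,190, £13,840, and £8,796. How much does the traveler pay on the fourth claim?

£2,076

Claim 1 (£2,115): £834 to deductible, leaving £1,281; coinsurance £1,281 × 15% = £192.15. Traveler pays £1,026.15; OOP now £1,026.15.
Claim 2 (£885): 15% coinsurance on £885 = £132.75. Traveler pays £132.75; OOP now £1,158.90.
Claim 3 (£1,190): deductible met; 15% of £1,190 = £178.50. Cost to traveler: £178.50. OOP to date £1,337.40.
Claim 4 (£13,840): 15% coinsurance on £13,840 = £2,076. Traveler owes £2,076 (running OOP £3,413.40).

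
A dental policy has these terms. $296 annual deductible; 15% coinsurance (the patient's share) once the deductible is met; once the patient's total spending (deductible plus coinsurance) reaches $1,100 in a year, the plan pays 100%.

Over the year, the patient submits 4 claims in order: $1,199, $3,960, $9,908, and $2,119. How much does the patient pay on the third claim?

$74.55

Bill 1, $1,199: $296 to deductible, leaving $903; patient's 15% is $135.45. Patient owes $431.45 (running OOP $431.45).
Bill 2, $3,960: deductible met; 15% of $3,960 = $594. Cost to patient: $594. OOP to date $1,025.45.
Bill 3, $9,908: 15% coinsurance on $9,908 = $1,486.20. Adding that to $1,025.45 gives $2,511.65, past the $1,100 cap; patient pays only $1,100 − $1,025.45 = $74.55.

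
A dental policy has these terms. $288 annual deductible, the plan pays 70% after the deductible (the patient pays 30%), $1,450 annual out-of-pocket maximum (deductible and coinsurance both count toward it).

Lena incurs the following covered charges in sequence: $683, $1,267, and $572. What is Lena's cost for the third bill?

$171.60

#1 ($683): $288 finishes the deductible; $395 goes to coinsurance; coinsurance $395 × 30% = $118.50. Cost to patient: $406.50. OOP to date $406.50.
#2 ($1,267): 30% coinsurance on $1,267 = $380.10. Patient pays $380.10; OOP now $786.60.
#3 ($572): deductible met; 30% of $572 = $171.60. Patient owes $171.60 (running OOP $958.20).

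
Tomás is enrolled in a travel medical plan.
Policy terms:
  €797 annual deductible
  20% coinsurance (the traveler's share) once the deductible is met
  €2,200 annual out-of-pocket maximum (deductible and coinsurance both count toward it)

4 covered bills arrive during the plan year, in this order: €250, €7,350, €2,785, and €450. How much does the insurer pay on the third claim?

Bill 1, €250: all of it applies to the deductible. Traveler pays €250; OOP now €250. Plan pays €250 − €250 = €0.
Bill 2, €7,350: €547 finishes the deductible; €6,803 goes to coinsurance; 20% of €6,803 = €1,360.60. Traveler pays €1,907.60; OOP now €2,157.60. Plan pays €7,350 − €1,907.60 = €5,442.40.
Bill 3, €2,785: deductible already satisfied, so traveler's share is 20% × €2,785 = €557. OOP would hit €2,714.60 > €2,200, so the cap limits the traveler to €2,200 − €2,157.60 = €42.40. Insurer: €2,785 − €42.40 = €2,742.60.

€2,742.60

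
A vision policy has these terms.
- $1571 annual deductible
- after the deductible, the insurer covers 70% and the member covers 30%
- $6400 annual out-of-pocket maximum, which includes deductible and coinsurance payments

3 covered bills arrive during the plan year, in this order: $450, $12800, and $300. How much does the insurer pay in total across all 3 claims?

Bill 1, $450: fully absorbed by the deductible. Member owes $450 (running OOP $450). Plan pays $450 − $450 = $0.
Bill 2, $12800: deductible takes $1121, $11679 remains; coinsurance $11679 × 30% = $3503.70. Member pays $4624.70; OOP now $5074.70. Insurer: $12800 − $4624.70 = $8175.30.
Bill 3, $300: 30% coinsurance on $300 = $90. Cost to member: $90. OOP to date $5164.70. Plan pays $300 − $90 = $210.
Insurer total: $0 + $8175.30 + $210 = $8385.30.

$8385.30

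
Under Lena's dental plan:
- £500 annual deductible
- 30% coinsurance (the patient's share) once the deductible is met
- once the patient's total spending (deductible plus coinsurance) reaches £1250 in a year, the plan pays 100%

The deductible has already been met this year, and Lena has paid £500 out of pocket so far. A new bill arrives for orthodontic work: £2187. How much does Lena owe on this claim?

With the deductible met, the entire £2187 is subject to coinsurance.
30% of £2187 = £656.10 falls to the patient.
Total out-of-pocket so far would be £500 + £656.10 = £1156.10, below the £1250 cap — no reduction.

£656.10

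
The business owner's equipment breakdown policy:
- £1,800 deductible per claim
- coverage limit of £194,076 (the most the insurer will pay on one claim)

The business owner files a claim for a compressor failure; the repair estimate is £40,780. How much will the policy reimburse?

£38,980

After the deductible, £40,780 − £1,800 = £38,980 remains.
£38,980 is within the £194,076 limit, so the insurer pays £38,980.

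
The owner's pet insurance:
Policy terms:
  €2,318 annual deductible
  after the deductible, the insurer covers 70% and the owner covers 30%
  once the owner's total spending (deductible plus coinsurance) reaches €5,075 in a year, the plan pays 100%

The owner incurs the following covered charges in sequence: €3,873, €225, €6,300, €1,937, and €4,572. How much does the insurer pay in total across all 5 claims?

Claim 1 — €3,873: €2,318 to deductible, leaving €1,555; coinsurance €1,555 × 30% = €466.50. Owner owes €2,784.50 (running OOP €2,784.50). Plan pays €3,873 − €2,784.50 = €1,088.50.
Claim 2 — €225: deductible already satisfied, so owner's share is 30% × €225 = €67.50. Cost to owner: €67.50. OOP to date €2,852. Plan pays €225 − €67.50 = €157.50.
Claim 3 — €6,300: 30% coinsurance on €6,300 = €1,890. Owner owes €1,890 (running OOP €4,742). Insurer: €6,300 − €1,890 = €4,410.
Claim 4 — €1,937: deductible already satisfied, so owner's share is 30% × €1,937 = €581.10. That would push OOP to €5,323.10, over the €5,075 cap, so owner pays €5,075 − €4,742 = €333. Insurer: €1,937 − €333 = €1,604.
Claim 5 — €4,572: deductible already satisfied, so owner's share is 30% × €4,572 = €1,371.60. That would push OOP to €6,446.60, over the €5,075 cap, so owner pays €5,075 − €5,075 = €0. Plan pays €4,572 − €0 = €4,572.
Insurer total: €1,088.50 + €157.50 + €4,410 + €1,604 + €4,572 = €11,832.

€11,832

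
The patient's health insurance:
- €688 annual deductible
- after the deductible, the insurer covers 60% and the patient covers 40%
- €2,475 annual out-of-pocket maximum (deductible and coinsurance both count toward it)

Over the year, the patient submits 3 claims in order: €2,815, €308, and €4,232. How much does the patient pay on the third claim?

#1 (€2,815): €688 finishes the deductible; €2,127 goes to coinsurance; 40% of €2,127 = €850.80. Patient owes €1,538.80 (running OOP €1,538.80).
#2 (€308): 40% coinsurance on €308 = €123.20. Patient owes €123.20 (running OOP €1,662).
#3 (€4,232): deductible met; 40% of €4,232 = €1,692.80. OOP would hit €3,354.80 > €2,475, so the cap limits the patient to €2,475 − €1,662 = €813.

€813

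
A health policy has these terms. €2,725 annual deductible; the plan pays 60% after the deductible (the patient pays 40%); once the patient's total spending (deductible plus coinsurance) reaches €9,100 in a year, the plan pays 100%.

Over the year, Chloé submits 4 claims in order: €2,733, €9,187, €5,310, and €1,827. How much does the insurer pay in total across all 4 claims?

€9,957

Claim 1 — €2,733: deductible takes €2,725, €8 remains; 40% of €8 = €3.20. Patient owes €2,728.20 (running OOP €2,728.20). Plan pays €2,733 − €2,728.20 = €4.80.
Claim 2 — €9,187: deductible already satisfied, so patient's share is 40% × €9,187 = €3,674.80. Patient pays €3,674.80; OOP now €6,403. Insurer: €9,187 − €3,674.80 = €5,512.20.
Claim 3 — €5,310: deductible already satisfied, so patient's share is 40% × €5,310 = €2,124. Cost to patient: €2,124. OOP to date €8,527. Plan pays €5,310 − €2,124 = €3,186.
Claim 4 — €1,827: 40% coinsurance on €1,827 = €730.80. Adding that to €8,527 gives €9,257.80, past the €9,100 cap; patient pays only €9,100 − €8,527 = €573. Plan pays €1,827 − €573 = €1,254.
Insurer total = bills − patient's total = €19,057 − €9,100 = €9,957.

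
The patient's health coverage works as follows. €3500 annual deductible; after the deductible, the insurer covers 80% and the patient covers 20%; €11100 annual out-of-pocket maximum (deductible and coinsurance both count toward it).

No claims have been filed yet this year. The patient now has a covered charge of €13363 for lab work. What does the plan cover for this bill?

€7890.40

Deductible not yet touched, so the first €3500 of the bill goes to the deductible.
The remaining €9863 (= €13363 − €3500) moves to coinsurance.
Coinsurance: €9863 × 20% = €1972.60.
Patient responsibility before any cap: €3500 + €1972.60 = €5472.60.
Cumulative spending €0 + €5472.60 = €5472.60 stays under the €11100 maximum.
The insurer covers the remainder: €13363 − €5472.60 = €7890.40.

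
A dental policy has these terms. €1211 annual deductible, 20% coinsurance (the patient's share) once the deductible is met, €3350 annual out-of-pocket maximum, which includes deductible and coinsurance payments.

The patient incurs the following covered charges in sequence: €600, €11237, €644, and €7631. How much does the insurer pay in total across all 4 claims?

€16762

#1 (€600): fully absorbed by the deductible. Patient pays €600; OOP now €600. Insurer: €600 − €600 = €0.
#2 (€11237): €611 to deductible, leaving €10626; coinsurance €10626 × 20% = €2125.20. Patient owes €2736.20 (running OOP €3336.20). Insurer: €11237 − €2736.20 = €8500.80.
#3 (€644): deductible met; 20% of €644 = €128.80. OOP would hit €3465 > €3350, so the cap limits the patient to €3350 − €3336.20 = €13.80. Insurer: €644 − €13.80 = €630.20.
#4 (€7631): 20% coinsurance on €7631 = €1526.20. Adding that to €3350 gives €4876.20, past the €3350 cap; patient pays only €3350 − €3350 = €0. Plan pays €7631 − €0 = €7631.
Insurer total: €0 + €8500.80 + €630.20 + €7631 = €16762.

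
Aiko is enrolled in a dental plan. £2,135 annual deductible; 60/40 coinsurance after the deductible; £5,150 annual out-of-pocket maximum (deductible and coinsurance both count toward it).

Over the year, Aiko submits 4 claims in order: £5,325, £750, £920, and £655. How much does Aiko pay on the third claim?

£368

Bill 1, £5,325: deductible takes £2,135, £3,190 remains; coinsurance £3,190 × 40% = £1,276. Patient owes £3,411 (running OOP £3,411).
Bill 2, £750: 40% coinsurance on £750 = £300. Cost to patient: £300. OOP to date £3,711.
Bill 3, £920: deductible already satisfied, so patient's share is 40% × £920 = £368. Patient owes £368 (running OOP £4,079).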